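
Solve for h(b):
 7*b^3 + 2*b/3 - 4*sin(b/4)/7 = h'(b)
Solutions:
 h(b) = C1 + 7*b^4/4 + b^2/3 + 16*cos(b/4)/7


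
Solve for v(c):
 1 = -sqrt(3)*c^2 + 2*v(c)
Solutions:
 v(c) = sqrt(3)*c^2/2 + 1/2


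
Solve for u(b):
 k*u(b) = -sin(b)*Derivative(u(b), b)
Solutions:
 u(b) = C1*exp(k*(-log(cos(b) - 1) + log(cos(b) + 1))/2)


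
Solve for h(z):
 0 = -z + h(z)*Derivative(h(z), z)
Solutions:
 h(z) = -sqrt(C1 + z^2)
 h(z) = sqrt(C1 + z^2)


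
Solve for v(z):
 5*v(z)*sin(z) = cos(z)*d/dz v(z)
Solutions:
 v(z) = C1/cos(z)^5


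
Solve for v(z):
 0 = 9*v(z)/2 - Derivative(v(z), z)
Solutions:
 v(z) = C1*exp(9*z/2)


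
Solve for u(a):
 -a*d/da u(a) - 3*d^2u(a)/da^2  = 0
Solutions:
 u(a) = C1 + C2*erf(sqrt(6)*a/6)


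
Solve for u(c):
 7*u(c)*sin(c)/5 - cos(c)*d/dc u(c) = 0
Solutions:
 u(c) = C1/cos(c)^(7/5)


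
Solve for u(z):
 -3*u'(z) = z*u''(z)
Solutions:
 u(z) = C1 + C2/z^2


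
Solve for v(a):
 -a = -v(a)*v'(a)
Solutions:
 v(a) = -sqrt(C1 + a^2)
 v(a) = sqrt(C1 + a^2)


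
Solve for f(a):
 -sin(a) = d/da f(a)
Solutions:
 f(a) = C1 + cos(a)


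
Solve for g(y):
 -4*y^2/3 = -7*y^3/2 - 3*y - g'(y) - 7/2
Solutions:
 g(y) = C1 - 7*y^4/8 + 4*y^3/9 - 3*y^2/2 - 7*y/2


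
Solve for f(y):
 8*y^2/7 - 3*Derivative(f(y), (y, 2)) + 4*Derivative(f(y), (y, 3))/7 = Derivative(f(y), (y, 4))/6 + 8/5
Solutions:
 f(y) = C1 + C2*y + 2*y^4/63 + 32*y^3/1323 - 12688*y^2/46305 + (C3*sin(3*sqrt(82)*y/7) + C4*cos(3*sqrt(82)*y/7))*exp(12*y/7)


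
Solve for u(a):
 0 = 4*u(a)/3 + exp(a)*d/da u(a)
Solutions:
 u(a) = C1*exp(4*exp(-a)/3)


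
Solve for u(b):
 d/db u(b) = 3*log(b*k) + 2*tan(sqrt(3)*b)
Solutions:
 u(b) = C1 + 3*b*log(b*k) - 3*b - 2*sqrt(3)*log(cos(sqrt(3)*b))/3


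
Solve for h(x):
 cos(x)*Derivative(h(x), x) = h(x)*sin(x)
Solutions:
 h(x) = C1/cos(x)


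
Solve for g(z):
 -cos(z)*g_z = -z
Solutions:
 g(z) = C1 + Integral(z/cos(z), z)


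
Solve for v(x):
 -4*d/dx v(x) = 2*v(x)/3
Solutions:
 v(x) = C1*exp(-x/6)


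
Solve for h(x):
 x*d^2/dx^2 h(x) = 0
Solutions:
 h(x) = C1 + C2*x


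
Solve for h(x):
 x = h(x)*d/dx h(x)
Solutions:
 h(x) = -sqrt(C1 + x^2)
 h(x) = sqrt(C1 + x^2)


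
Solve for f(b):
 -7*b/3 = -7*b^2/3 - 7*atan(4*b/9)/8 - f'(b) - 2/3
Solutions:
 f(b) = C1 - 7*b^3/9 + 7*b^2/6 - 7*b*atan(4*b/9)/8 - 2*b/3 + 63*log(16*b^2 + 81)/64


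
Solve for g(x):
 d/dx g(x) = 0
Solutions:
 g(x) = C1


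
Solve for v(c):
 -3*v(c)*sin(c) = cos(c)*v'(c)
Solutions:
 v(c) = C1*cos(c)^3


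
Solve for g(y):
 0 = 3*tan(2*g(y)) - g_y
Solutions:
 g(y) = -asin(C1*exp(6*y))/2 + pi/2
 g(y) = asin(C1*exp(6*y))/2


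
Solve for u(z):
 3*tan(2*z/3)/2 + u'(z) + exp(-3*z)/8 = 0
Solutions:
 u(z) = C1 - 9*log(tan(2*z/3)^2 + 1)/8 + exp(-3*z)/24


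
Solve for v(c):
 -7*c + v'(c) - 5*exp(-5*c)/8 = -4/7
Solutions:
 v(c) = C1 + 7*c^2/2 - 4*c/7 - exp(-5*c)/8


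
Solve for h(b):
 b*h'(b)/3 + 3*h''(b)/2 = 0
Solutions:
 h(b) = C1 + C2*erf(b/3)


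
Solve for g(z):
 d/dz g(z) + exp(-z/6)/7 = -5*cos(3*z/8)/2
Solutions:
 g(z) = C1 - 20*sin(3*z/8)/3 + 6*exp(-z/6)/7


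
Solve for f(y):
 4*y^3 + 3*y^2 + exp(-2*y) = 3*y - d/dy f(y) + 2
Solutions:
 f(y) = C1 - y^4 - y^3 + 3*y^2/2 + 2*y + exp(-2*y)/2


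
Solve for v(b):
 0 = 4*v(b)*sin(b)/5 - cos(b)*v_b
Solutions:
 v(b) = C1/cos(b)^(4/5)


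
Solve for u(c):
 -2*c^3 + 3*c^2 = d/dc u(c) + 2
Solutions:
 u(c) = C1 - c^4/2 + c^3 - 2*c


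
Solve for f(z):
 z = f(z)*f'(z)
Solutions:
 f(z) = -sqrt(C1 + z^2)
 f(z) = sqrt(C1 + z^2)


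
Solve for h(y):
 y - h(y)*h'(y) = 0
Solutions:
 h(y) = -sqrt(C1 + y^2)
 h(y) = sqrt(C1 + y^2)


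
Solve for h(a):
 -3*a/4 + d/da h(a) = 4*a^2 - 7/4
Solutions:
 h(a) = C1 + 4*a^3/3 + 3*a^2/8 - 7*a/4


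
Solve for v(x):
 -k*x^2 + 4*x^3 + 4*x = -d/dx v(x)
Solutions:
 v(x) = C1 + k*x^3/3 - x^4 - 2*x^2


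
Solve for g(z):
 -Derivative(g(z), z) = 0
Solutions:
 g(z) = C1


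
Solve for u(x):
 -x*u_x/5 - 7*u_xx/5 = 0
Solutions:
 u(x) = C1 + C2*erf(sqrt(14)*x/14)


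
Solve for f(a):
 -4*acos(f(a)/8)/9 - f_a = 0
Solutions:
 Integral(1/acos(_y/8), (_y, f(a))) = C1 - 4*a/9


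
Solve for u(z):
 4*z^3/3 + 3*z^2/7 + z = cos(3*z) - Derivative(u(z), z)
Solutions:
 u(z) = C1 - z^4/3 - z^3/7 - z^2/2 + sin(3*z)/3


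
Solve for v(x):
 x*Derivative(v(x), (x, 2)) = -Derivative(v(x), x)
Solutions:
 v(x) = C1 + C2*log(x)


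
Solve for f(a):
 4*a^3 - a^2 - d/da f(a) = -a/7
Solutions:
 f(a) = C1 + a^4 - a^3/3 + a^2/14


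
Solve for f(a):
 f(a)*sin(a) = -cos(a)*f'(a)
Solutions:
 f(a) = C1*cos(a)


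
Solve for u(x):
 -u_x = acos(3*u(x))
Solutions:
 Integral(1/acos(3*_y), (_y, u(x))) = C1 - x


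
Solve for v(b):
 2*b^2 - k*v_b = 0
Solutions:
 v(b) = C1 + 2*b^3/(3*k)


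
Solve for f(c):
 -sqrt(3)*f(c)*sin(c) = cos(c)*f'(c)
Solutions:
 f(c) = C1*cos(c)^(sqrt(3))


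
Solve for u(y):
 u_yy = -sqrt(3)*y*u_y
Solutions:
 u(y) = C1 + C2*erf(sqrt(2)*3^(1/4)*y/2)


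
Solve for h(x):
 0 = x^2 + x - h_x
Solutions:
 h(x) = C1 + x^3/3 + x^2/2


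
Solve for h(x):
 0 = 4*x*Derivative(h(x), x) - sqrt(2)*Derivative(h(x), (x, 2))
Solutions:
 h(x) = C1 + C2*erfi(2^(1/4)*x)


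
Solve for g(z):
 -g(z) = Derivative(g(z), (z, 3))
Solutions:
 g(z) = C3*exp(-z) + (C1*sin(sqrt(3)*z/2) + C2*cos(sqrt(3)*z/2))*exp(z/2)


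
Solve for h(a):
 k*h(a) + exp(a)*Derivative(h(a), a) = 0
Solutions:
 h(a) = C1*exp(k*exp(-a))


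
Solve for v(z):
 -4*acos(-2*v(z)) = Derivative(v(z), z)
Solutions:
 Integral(1/acos(-2*_y), (_y, v(z))) = C1 - 4*z


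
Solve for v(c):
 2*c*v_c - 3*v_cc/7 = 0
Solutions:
 v(c) = C1 + C2*erfi(sqrt(21)*c/3)


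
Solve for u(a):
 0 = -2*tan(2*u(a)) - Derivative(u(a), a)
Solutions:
 u(a) = -asin(C1*exp(-4*a))/2 + pi/2
 u(a) = asin(C1*exp(-4*a))/2


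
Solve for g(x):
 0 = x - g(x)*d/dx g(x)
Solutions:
 g(x) = -sqrt(C1 + x^2)
 g(x) = sqrt(C1 + x^2)


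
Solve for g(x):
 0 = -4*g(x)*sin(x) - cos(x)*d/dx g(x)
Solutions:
 g(x) = C1*cos(x)^4


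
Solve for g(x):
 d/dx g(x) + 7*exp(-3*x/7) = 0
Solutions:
 g(x) = C1 + 49*exp(-3*x/7)/3


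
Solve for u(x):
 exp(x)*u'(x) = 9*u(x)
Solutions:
 u(x) = C1*exp(-9*exp(-x))


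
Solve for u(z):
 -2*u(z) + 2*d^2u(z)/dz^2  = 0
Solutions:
 u(z) = C1*exp(-z) + C2*exp(z)


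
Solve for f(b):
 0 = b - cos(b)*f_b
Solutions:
 f(b) = C1 + Integral(b/cos(b), b)


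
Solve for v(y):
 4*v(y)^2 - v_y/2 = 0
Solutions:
 v(y) = -1/(C1 + 8*y)


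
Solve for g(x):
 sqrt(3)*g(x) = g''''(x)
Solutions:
 g(x) = C1*exp(-3^(1/8)*x) + C2*exp(3^(1/8)*x) + C3*sin(3^(1/8)*x) + C4*cos(3^(1/8)*x)


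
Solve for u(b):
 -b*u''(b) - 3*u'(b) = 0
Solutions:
 u(b) = C1 + C2/b^2


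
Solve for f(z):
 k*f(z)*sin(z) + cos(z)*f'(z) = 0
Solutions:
 f(z) = C1*exp(k*log(cos(z)))


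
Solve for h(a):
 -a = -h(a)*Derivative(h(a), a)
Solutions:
 h(a) = -sqrt(C1 + a^2)
 h(a) = sqrt(C1 + a^2)


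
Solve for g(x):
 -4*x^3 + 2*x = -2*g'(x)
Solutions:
 g(x) = C1 + x^4/2 - x^2/2


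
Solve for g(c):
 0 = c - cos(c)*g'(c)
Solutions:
 g(c) = C1 + Integral(c/cos(c), c)


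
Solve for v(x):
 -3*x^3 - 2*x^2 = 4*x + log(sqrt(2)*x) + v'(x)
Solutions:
 v(x) = C1 - 3*x^4/4 - 2*x^3/3 - 2*x^2 - x*log(x) - x*log(2)/2 + x


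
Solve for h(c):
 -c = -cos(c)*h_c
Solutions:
 h(c) = C1 + Integral(c/cos(c), c)


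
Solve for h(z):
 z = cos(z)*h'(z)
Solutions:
 h(z) = C1 + Integral(z/cos(z), z)


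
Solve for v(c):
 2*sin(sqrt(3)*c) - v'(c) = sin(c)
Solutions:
 v(c) = C1 + cos(c) - 2*sqrt(3)*cos(sqrt(3)*c)/3


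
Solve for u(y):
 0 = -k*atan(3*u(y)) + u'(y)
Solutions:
 Integral(1/atan(3*_y), (_y, u(y))) = C1 + k*y


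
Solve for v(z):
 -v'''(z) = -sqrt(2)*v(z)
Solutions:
 v(z) = C3*exp(2^(1/6)*z) + (C1*sin(2^(1/6)*sqrt(3)*z/2) + C2*cos(2^(1/6)*sqrt(3)*z/2))*exp(-2^(1/6)*z/2)


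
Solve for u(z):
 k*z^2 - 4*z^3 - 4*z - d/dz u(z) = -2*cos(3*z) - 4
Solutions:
 u(z) = C1 + k*z^3/3 - z^4 - 2*z^2 + 4*z + 2*sin(3*z)/3


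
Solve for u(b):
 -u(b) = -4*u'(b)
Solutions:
 u(b) = C1*exp(b/4)


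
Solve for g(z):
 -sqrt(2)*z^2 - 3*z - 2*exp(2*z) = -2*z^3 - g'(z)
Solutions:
 g(z) = C1 - z^4/2 + sqrt(2)*z^3/3 + 3*z^2/2 + exp(2*z)


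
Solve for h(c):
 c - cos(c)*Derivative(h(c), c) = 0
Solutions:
 h(c) = C1 + Integral(c/cos(c), c)


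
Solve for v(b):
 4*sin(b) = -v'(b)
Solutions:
 v(b) = C1 + 4*cos(b)


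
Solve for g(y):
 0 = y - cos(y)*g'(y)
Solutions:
 g(y) = C1 + Integral(y/cos(y), y)


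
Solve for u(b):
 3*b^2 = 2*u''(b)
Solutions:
 u(b) = C1 + C2*b + b^4/8


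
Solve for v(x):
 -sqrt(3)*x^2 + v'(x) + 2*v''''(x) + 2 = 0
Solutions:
 v(x) = C1 + C4*exp(-2^(2/3)*x/2) + sqrt(3)*x^3/3 - 2*x + (C2*sin(2^(2/3)*sqrt(3)*x/4) + C3*cos(2^(2/3)*sqrt(3)*x/4))*exp(2^(2/3)*x/4)


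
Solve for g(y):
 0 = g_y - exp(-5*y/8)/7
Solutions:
 g(y) = C1 - 8*exp(-5*y/8)/35


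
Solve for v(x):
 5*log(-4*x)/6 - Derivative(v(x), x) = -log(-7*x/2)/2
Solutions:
 v(x) = C1 + 4*x*log(-x)/3 + x*(-8 + 7*log(2) + 3*log(7))/6


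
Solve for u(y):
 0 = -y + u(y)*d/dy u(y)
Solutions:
 u(y) = -sqrt(C1 + y^2)
 u(y) = sqrt(C1 + y^2)


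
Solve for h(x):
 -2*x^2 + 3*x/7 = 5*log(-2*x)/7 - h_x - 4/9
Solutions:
 h(x) = C1 + 2*x^3/3 - 3*x^2/14 + 5*x*log(-x)/7 + x*(-73 + 45*log(2))/63


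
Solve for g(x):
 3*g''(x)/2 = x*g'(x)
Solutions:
 g(x) = C1 + C2*erfi(sqrt(3)*x/3)


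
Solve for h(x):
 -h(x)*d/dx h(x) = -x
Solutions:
 h(x) = -sqrt(C1 + x^2)
 h(x) = sqrt(C1 + x^2)


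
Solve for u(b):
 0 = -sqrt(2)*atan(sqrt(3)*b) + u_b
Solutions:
 u(b) = C1 + sqrt(2)*(b*atan(sqrt(3)*b) - sqrt(3)*log(3*b^2 + 1)/6)


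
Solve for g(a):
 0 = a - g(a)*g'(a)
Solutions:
 g(a) = -sqrt(C1 + a^2)
 g(a) = sqrt(C1 + a^2)


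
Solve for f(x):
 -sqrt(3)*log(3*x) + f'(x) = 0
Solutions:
 f(x) = C1 + sqrt(3)*x*log(x) - sqrt(3)*x + sqrt(3)*x*log(3)


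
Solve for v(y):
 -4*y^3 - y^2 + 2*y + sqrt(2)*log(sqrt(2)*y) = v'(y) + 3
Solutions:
 v(y) = C1 - y^4 - y^3/3 + y^2 + sqrt(2)*y*log(y) - 3*y - sqrt(2)*y + sqrt(2)*y*log(2)/2


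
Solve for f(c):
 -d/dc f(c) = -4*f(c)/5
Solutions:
 f(c) = C1*exp(4*c/5)


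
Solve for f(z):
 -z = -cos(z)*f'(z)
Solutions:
 f(z) = C1 + Integral(z/cos(z), z)


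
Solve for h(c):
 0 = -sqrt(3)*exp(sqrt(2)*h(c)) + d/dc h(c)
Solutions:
 h(c) = sqrt(2)*(2*log(-1/(C1 + sqrt(3)*c)) - log(2))/4


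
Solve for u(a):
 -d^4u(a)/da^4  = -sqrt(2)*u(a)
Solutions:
 u(a) = C1*exp(-2^(1/8)*a) + C2*exp(2^(1/8)*a) + C3*sin(2^(1/8)*a) + C4*cos(2^(1/8)*a)


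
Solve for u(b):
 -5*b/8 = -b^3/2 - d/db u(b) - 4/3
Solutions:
 u(b) = C1 - b^4/8 + 5*b^2/16 - 4*b/3


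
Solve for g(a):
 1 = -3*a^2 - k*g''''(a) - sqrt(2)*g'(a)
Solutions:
 g(a) = C1 + C2*exp(2^(1/6)*a*(-1/k)^(1/3)) + C3*exp(2^(1/6)*a*(-1/k)^(1/3)*(-1 + sqrt(3)*I)/2) + C4*exp(-2^(1/6)*a*(-1/k)^(1/3)*(1 + sqrt(3)*I)/2) - sqrt(2)*a^3/2 - sqrt(2)*a/2


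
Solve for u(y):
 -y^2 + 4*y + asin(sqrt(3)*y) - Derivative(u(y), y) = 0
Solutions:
 u(y) = C1 - y^3/3 + 2*y^2 + y*asin(sqrt(3)*y) + sqrt(3)*sqrt(1 - 3*y^2)/3


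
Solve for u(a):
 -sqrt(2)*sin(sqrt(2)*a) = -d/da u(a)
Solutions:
 u(a) = C1 - cos(sqrt(2)*a)


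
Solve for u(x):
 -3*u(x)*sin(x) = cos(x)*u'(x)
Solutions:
 u(x) = C1*cos(x)^3


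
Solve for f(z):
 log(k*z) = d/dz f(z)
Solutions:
 f(z) = C1 + z*log(k*z) - z


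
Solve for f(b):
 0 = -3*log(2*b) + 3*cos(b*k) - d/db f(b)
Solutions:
 f(b) = C1 - 3*b*log(b) - 3*b*log(2) + 3*b + 3*Piecewise((sin(b*k)/k, Ne(k, 0)), (b, True))


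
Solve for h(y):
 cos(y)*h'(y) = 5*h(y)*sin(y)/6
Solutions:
 h(y) = C1/cos(y)^(5/6)


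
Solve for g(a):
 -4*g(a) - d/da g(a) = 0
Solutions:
 g(a) = C1*exp(-4*a)


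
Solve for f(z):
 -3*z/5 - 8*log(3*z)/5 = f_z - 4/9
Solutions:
 f(z) = C1 - 3*z^2/10 - 8*z*log(z)/5 - 8*z*log(3)/5 + 92*z/45


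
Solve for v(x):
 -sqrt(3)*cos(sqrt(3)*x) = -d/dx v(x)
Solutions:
 v(x) = C1 + sin(sqrt(3)*x)


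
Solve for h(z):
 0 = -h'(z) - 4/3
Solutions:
 h(z) = C1 - 4*z/3


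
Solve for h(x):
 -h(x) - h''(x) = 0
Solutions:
 h(x) = C1*sin(x) + C2*cos(x)


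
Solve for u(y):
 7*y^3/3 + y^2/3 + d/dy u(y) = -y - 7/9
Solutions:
 u(y) = C1 - 7*y^4/12 - y^3/9 - y^2/2 - 7*y/9


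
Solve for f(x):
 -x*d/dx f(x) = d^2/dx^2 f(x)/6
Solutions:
 f(x) = C1 + C2*erf(sqrt(3)*x)


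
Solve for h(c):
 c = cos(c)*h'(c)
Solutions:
 h(c) = C1 + Integral(c/cos(c), c)


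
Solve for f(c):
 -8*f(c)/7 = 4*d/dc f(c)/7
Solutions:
 f(c) = C1*exp(-2*c)


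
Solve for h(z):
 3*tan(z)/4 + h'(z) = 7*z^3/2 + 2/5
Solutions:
 h(z) = C1 + 7*z^4/8 + 2*z/5 + 3*log(cos(z))/4


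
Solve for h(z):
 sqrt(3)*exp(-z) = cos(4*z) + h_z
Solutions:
 h(z) = C1 - sin(4*z)/4 - sqrt(3)*exp(-z)


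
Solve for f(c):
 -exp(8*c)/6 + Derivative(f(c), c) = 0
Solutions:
 f(c) = C1 + exp(8*c)/48


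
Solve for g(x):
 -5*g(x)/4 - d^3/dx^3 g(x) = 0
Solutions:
 g(x) = C3*exp(-10^(1/3)*x/2) + (C1*sin(10^(1/3)*sqrt(3)*x/4) + C2*cos(10^(1/3)*sqrt(3)*x/4))*exp(10^(1/3)*x/4)


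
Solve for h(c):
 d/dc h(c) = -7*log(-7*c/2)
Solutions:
 h(c) = C1 - 7*c*log(-c) + 7*c*(-log(7) + log(2) + 1)


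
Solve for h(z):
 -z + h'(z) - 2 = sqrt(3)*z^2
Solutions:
 h(z) = C1 + sqrt(3)*z^3/3 + z^2/2 + 2*z


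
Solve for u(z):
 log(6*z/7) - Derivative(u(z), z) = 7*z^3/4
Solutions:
 u(z) = C1 - 7*z^4/16 + z*log(z) - z + z*log(6/7)


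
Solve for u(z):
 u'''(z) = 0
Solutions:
 u(z) = C1 + C2*z + C3*z^2


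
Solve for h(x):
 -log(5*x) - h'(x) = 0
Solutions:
 h(x) = C1 - x*log(x) - x*log(5) + x


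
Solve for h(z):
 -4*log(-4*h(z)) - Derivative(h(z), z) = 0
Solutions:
 Integral(1/(log(-_y) + 2*log(2)), (_y, h(z)))/4 = C1 - z


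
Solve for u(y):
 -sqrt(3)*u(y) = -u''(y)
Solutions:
 u(y) = C1*exp(-3^(1/4)*y) + C2*exp(3^(1/4)*y)


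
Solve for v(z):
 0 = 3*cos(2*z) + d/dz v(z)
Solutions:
 v(z) = C1 - 3*sin(2*z)/2


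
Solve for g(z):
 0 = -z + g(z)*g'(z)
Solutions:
 g(z) = -sqrt(C1 + z^2)
 g(z) = sqrt(C1 + z^2)


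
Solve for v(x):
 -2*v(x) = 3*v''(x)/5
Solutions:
 v(x) = C1*sin(sqrt(30)*x/3) + C2*cos(sqrt(30)*x/3)


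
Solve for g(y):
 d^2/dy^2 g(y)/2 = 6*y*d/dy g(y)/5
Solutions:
 g(y) = C1 + C2*erfi(sqrt(30)*y/5)


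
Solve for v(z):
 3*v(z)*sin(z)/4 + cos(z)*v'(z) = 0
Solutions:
 v(z) = C1*cos(z)^(3/4)


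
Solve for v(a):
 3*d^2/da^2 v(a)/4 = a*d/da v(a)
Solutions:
 v(a) = C1 + C2*erfi(sqrt(6)*a/3)


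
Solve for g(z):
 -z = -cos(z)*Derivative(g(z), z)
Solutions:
 g(z) = C1 + Integral(z/cos(z), z)


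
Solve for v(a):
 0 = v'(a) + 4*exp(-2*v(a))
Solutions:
 v(a) = log(-sqrt(C1 - 8*a))
 v(a) = log(C1 - 8*a)/2


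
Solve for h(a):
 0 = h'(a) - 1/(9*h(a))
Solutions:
 h(a) = -sqrt(C1 + 2*a)/3
 h(a) = sqrt(C1 + 2*a)/3


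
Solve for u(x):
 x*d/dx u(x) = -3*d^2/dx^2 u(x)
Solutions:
 u(x) = C1 + C2*erf(sqrt(6)*x/6)


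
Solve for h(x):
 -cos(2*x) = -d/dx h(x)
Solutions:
 h(x) = C1 + sin(2*x)/2


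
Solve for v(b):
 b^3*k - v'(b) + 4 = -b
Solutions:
 v(b) = C1 + b^4*k/4 + b^2/2 + 4*b


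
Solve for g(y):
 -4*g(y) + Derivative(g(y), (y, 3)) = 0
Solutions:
 g(y) = C3*exp(2^(2/3)*y) + (C1*sin(2^(2/3)*sqrt(3)*y/2) + C2*cos(2^(2/3)*sqrt(3)*y/2))*exp(-2^(2/3)*y/2)


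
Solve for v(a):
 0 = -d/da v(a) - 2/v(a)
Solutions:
 v(a) = -sqrt(C1 - 4*a)
 v(a) = sqrt(C1 - 4*a)


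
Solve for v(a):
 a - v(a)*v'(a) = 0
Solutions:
 v(a) = -sqrt(C1 + a^2)
 v(a) = sqrt(C1 + a^2)


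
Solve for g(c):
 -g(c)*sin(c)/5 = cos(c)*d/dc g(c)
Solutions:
 g(c) = C1*cos(c)^(1/5)


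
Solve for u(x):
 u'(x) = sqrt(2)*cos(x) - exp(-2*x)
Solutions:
 u(x) = C1 + sqrt(2)*sin(x) + exp(-2*x)/2


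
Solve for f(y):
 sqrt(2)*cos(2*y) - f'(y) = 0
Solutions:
 f(y) = C1 + sqrt(2)*sin(2*y)/2


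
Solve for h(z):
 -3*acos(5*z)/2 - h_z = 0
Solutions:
 h(z) = C1 - 3*z*acos(5*z)/2 + 3*sqrt(1 - 25*z^2)/10


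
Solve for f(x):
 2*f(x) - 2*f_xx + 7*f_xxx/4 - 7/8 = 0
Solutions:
 f(x) = C1*exp(x*(32*2^(1/3)/(21*sqrt(3201) + 1195)^(1/3) + 16 + 2^(2/3)*(21*sqrt(3201) + 1195)^(1/3))/42)*sin(2^(1/3)*sqrt(3)*x*(-2^(1/3)*(21*sqrt(3201) + 1195)^(1/3) + 32/(21*sqrt(3201) + 1195)^(1/3))/42) + C2*exp(x*(32*2^(1/3)/(21*sqrt(3201) + 1195)^(1/3) + 16 + 2^(2/3)*(21*sqrt(3201) + 1195)^(1/3))/42)*cos(2^(1/3)*sqrt(3)*x*(-2^(1/3)*(21*sqrt(3201) + 1195)^(1/3) + 32/(21*sqrt(3201) + 1195)^(1/3))/42) + C3*exp(x*(-2^(2/3)*(21*sqrt(3201) + 1195)^(1/3) - 32*2^(1/3)/(21*sqrt(3201) + 1195)^(1/3) + 8)/21) + 7/16


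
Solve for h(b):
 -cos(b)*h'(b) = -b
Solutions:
 h(b) = C1 + Integral(b/cos(b), b)


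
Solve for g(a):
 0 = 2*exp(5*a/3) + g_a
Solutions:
 g(a) = C1 - 6*exp(5*a/3)/5


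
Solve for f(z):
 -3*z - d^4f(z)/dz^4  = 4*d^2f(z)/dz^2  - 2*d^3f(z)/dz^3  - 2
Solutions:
 f(z) = C1 + C2*z - z^3/8 + z^2/16 + (C3*sin(sqrt(3)*z) + C4*cos(sqrt(3)*z))*exp(z)


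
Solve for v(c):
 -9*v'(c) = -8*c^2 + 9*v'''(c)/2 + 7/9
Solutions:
 v(c) = C1 + C2*sin(sqrt(2)*c) + C3*cos(sqrt(2)*c) + 8*c^3/27 - 79*c/81


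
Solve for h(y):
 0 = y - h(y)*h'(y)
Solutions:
 h(y) = -sqrt(C1 + y^2)
 h(y) = sqrt(C1 + y^2)


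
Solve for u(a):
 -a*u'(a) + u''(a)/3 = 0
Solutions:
 u(a) = C1 + C2*erfi(sqrt(6)*a/2)


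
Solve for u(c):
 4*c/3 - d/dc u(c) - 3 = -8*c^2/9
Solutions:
 u(c) = C1 + 8*c^3/27 + 2*c^2/3 - 3*c


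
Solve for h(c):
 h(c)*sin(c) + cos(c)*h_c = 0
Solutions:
 h(c) = C1*cos(c)


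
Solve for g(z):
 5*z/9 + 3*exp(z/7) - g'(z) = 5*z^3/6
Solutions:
 g(z) = C1 - 5*z^4/24 + 5*z^2/18 + 21*exp(z/7)


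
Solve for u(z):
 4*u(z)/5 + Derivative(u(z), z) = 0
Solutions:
 u(z) = C1*exp(-4*z/5)


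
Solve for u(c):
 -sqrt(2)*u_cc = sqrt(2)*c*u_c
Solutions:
 u(c) = C1 + C2*erf(sqrt(2)*c/2)


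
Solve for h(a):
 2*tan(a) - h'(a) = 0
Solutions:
 h(a) = C1 - 2*log(cos(a))


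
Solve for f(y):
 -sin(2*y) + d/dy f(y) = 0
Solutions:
 f(y) = C1 - cos(2*y)/2


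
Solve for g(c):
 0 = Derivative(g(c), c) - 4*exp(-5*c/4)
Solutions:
 g(c) = C1 - 16*exp(-5*c/4)/5


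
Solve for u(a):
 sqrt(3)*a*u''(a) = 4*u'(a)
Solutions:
 u(a) = C1 + C2*a^(1 + 4*sqrt(3)/3)


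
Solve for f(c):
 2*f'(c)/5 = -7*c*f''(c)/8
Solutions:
 f(c) = C1 + C2*c^(19/35)


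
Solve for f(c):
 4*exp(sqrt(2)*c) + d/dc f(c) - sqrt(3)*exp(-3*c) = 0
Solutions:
 f(c) = C1 - 2*sqrt(2)*exp(sqrt(2)*c) - sqrt(3)*exp(-3*c)/3


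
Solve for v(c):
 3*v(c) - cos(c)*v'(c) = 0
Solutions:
 v(c) = C1*(sin(c) + 1)^(3/2)/(sin(c) - 1)^(3/2)


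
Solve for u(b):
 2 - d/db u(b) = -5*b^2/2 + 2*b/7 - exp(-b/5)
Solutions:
 u(b) = C1 + 5*b^3/6 - b^2/7 + 2*b - 5*exp(-b/5)


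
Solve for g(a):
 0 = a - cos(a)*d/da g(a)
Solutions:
 g(a) = C1 + Integral(a/cos(a), a)


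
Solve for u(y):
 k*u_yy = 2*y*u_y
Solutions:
 u(y) = C1 + C2*erf(y*sqrt(-1/k))/sqrt(-1/k)


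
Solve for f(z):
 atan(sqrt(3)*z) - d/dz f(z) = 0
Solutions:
 f(z) = C1 + z*atan(sqrt(3)*z) - sqrt(3)*log(3*z^2 + 1)/6


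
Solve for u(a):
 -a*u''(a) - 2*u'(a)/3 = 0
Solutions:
 u(a) = C1 + C2*a^(1/3)


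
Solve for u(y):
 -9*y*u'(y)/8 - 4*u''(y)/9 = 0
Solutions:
 u(y) = C1 + C2*erf(9*y/8)


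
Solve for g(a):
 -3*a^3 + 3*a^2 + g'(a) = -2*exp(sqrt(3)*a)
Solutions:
 g(a) = C1 + 3*a^4/4 - a^3 - 2*sqrt(3)*exp(sqrt(3)*a)/3


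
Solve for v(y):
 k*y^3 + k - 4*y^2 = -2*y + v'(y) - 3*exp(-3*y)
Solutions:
 v(y) = C1 + k*y^4/4 + k*y - 4*y^3/3 + y^2 - exp(-3*y)


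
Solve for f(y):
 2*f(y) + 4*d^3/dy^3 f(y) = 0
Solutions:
 f(y) = C3*exp(-2^(2/3)*y/2) + (C1*sin(2^(2/3)*sqrt(3)*y/4) + C2*cos(2^(2/3)*sqrt(3)*y/4))*exp(2^(2/3)*y/4)


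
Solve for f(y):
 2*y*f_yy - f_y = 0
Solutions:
 f(y) = C1 + C2*y^(3/2)


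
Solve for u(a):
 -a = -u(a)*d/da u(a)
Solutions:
 u(a) = -sqrt(C1 + a^2)
 u(a) = sqrt(C1 + a^2)


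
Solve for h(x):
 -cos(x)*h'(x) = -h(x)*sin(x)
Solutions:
 h(x) = C1/cos(x)


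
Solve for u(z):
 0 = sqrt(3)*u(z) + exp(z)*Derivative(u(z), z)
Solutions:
 u(z) = C1*exp(sqrt(3)*exp(-z))


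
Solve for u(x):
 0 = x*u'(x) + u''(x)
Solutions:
 u(x) = C1 + C2*erf(sqrt(2)*x/2)


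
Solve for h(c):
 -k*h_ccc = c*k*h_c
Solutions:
 h(c) = C1 + Integral(C2*airyai(-c) + C3*airybi(-c), c)


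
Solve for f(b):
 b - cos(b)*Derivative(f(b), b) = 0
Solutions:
 f(b) = C1 + Integral(b/cos(b), b)


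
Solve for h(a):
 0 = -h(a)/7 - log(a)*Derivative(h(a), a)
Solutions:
 h(a) = C1*exp(-li(a)/7)


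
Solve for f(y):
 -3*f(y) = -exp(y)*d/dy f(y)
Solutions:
 f(y) = C1*exp(-3*exp(-y))


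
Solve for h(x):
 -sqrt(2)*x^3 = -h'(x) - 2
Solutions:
 h(x) = C1 + sqrt(2)*x^4/4 - 2*x


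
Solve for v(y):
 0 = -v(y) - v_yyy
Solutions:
 v(y) = C3*exp(-y) + (C1*sin(sqrt(3)*y/2) + C2*cos(sqrt(3)*y/2))*exp(y/2)


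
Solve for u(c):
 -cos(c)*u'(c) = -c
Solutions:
 u(c) = C1 + Integral(c/cos(c), c)


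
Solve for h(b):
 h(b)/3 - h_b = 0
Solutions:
 h(b) = C1*exp(b/3)


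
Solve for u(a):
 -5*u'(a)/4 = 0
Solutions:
 u(a) = C1


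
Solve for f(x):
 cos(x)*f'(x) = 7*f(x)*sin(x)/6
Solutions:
 f(x) = C1/cos(x)^(7/6)


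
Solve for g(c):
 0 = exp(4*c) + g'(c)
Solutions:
 g(c) = C1 - exp(4*c)/4


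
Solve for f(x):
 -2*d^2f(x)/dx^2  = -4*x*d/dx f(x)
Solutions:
 f(x) = C1 + C2*erfi(x)


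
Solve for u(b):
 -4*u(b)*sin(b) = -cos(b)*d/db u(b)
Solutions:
 u(b) = C1/cos(b)^4


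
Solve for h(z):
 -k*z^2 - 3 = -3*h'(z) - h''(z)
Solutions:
 h(z) = C1 + C2*exp(-3*z) + k*z^3/9 - k*z^2/9 + 2*k*z/27 + z


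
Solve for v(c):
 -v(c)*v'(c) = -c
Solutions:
 v(c) = -sqrt(C1 + c^2)
 v(c) = sqrt(C1 + c^2)


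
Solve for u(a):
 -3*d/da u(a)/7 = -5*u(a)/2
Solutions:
 u(a) = C1*exp(35*a/6)


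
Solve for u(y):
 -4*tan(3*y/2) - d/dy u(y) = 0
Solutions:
 u(y) = C1 + 8*log(cos(3*y/2))/3


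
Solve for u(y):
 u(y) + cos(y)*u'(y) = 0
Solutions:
 u(y) = C1*sqrt(sin(y) - 1)/sqrt(sin(y) + 1)


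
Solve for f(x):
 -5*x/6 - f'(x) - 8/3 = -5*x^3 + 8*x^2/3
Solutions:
 f(x) = C1 + 5*x^4/4 - 8*x^3/9 - 5*x^2/12 - 8*x/3


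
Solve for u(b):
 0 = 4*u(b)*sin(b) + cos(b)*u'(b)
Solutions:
 u(b) = C1*cos(b)^4


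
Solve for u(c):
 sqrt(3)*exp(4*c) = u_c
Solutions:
 u(c) = C1 + sqrt(3)*exp(4*c)/4


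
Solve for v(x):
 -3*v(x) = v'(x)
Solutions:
 v(x) = C1*exp(-3*x)


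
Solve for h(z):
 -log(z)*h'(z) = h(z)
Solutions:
 h(z) = C1*exp(-li(z))


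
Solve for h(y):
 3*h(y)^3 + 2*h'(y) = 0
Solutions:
 h(y) = -sqrt(-1/(C1 - 3*y))
 h(y) = sqrt(-1/(C1 - 3*y))


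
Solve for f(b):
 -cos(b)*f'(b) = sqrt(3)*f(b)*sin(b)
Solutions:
 f(b) = C1*cos(b)^(sqrt(3))


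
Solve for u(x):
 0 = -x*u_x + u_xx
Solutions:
 u(x) = C1 + C2*erfi(sqrt(2)*x/2)


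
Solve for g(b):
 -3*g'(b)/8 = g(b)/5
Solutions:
 g(b) = C1*exp(-8*b/15)


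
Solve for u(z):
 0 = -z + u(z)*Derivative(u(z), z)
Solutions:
 u(z) = -sqrt(C1 + z^2)
 u(z) = sqrt(C1 + z^2)


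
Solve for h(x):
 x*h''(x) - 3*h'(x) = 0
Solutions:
 h(x) = C1 + C2*x^4


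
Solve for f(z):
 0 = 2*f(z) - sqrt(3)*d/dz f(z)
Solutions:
 f(z) = C1*exp(2*sqrt(3)*z/3)


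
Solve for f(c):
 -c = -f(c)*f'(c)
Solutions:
 f(c) = -sqrt(C1 + c^2)
 f(c) = sqrt(C1 + c^2)


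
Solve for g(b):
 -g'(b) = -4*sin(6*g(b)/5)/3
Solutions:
 -4*b/3 + 5*log(cos(6*g(b)/5) - 1)/12 - 5*log(cos(6*g(b)/5) + 1)/12 = C1


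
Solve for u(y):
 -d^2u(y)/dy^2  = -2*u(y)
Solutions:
 u(y) = C1*exp(-sqrt(2)*y) + C2*exp(sqrt(2)*y)


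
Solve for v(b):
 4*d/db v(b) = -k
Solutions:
 v(b) = C1 - b*k/4


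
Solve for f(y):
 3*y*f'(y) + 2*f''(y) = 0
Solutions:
 f(y) = C1 + C2*erf(sqrt(3)*y/2)


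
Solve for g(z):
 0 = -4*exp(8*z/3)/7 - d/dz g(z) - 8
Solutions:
 g(z) = C1 - 8*z - 3*exp(8*z/3)/14


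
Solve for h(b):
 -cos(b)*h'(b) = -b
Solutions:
 h(b) = C1 + Integral(b/cos(b), b)


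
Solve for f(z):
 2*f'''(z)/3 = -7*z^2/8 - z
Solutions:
 f(z) = C1 + C2*z + C3*z^2 - 7*z^5/320 - z^4/16


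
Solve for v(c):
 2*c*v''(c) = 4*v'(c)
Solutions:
 v(c) = C1 + C2*c^3


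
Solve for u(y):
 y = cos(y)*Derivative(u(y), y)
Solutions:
 u(y) = C1 + Integral(y/cos(y), y)


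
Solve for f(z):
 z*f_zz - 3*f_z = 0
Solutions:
 f(z) = C1 + C2*z^4


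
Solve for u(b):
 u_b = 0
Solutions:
 u(b) = C1


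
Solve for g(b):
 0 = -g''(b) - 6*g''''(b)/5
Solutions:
 g(b) = C1 + C2*b + C3*sin(sqrt(30)*b/6) + C4*cos(sqrt(30)*b/6)


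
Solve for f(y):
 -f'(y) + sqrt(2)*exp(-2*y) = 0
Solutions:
 f(y) = C1 - sqrt(2)*exp(-2*y)/2


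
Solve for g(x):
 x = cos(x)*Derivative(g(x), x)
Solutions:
 g(x) = C1 + Integral(x/cos(x), x)


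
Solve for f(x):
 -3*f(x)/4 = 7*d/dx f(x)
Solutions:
 f(x) = C1*exp(-3*x/28)


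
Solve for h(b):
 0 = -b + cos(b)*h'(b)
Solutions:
 h(b) = C1 + Integral(b/cos(b), b)


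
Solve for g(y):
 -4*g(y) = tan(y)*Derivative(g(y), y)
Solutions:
 g(y) = C1/sin(y)^4


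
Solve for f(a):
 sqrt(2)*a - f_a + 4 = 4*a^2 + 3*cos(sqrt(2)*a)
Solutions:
 f(a) = C1 - 4*a^3/3 + sqrt(2)*a^2/2 + 4*a - 3*sqrt(2)*sin(sqrt(2)*a)/2


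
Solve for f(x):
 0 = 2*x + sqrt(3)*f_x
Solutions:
 f(x) = C1 - sqrt(3)*x^2/3


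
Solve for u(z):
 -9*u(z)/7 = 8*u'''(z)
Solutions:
 u(z) = C3*exp(-21^(2/3)*z/14) + (C1*sin(3*3^(1/6)*7^(2/3)*z/28) + C2*cos(3*3^(1/6)*7^(2/3)*z/28))*exp(21^(2/3)*z/28)


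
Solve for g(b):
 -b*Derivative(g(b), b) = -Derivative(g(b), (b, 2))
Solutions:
 g(b) = C1 + C2*erfi(sqrt(2)*b/2)


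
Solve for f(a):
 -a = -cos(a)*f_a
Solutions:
 f(a) = C1 + Integral(a/cos(a), a)


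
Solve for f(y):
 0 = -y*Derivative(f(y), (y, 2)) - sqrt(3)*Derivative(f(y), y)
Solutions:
 f(y) = C1 + C2*y^(1 - sqrt(3))


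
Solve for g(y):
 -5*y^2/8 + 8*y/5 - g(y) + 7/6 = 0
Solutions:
 g(y) = -5*y^2/8 + 8*y/5 + 7/6


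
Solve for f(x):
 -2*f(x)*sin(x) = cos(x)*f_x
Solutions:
 f(x) = C1*cos(x)^2


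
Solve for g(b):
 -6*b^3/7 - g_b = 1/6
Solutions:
 g(b) = C1 - 3*b^4/14 - b/6


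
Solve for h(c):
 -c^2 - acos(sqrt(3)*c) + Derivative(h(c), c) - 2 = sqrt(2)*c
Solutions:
 h(c) = C1 + c^3/3 + sqrt(2)*c^2/2 + c*acos(sqrt(3)*c) + 2*c - sqrt(3)*sqrt(1 - 3*c^2)/3


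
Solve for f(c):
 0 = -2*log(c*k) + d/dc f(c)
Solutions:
 f(c) = C1 + 2*c*log(c*k) - 2*c


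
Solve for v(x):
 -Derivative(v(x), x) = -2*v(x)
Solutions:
 v(x) = C1*exp(2*x)


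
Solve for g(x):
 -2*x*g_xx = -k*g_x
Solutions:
 g(x) = C1 + x^(re(k)/2 + 1)*(C2*sin(log(x)*Abs(im(k))/2) + C3*cos(log(x)*im(k)/2))


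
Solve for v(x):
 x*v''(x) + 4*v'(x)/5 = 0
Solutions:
 v(x) = C1 + C2*x^(1/5)


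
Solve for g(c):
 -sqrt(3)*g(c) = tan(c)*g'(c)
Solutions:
 g(c) = C1/sin(c)^(sqrt(3))


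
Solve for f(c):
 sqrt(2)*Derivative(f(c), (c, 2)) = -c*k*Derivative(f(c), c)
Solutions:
 f(c) = Piecewise((-2^(3/4)*sqrt(pi)*C1*erf(2^(1/4)*c*sqrt(k)/2)/(2*sqrt(k)) - C2, (k > 0) | (k < 0)), (-C1*c - C2, True))


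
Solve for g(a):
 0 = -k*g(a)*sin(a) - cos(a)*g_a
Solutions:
 g(a) = C1*exp(k*log(cos(a)))


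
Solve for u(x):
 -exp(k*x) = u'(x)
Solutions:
 u(x) = C1 - exp(k*x)/k


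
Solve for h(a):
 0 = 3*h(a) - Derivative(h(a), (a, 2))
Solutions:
 h(a) = C1*exp(-sqrt(3)*a) + C2*exp(sqrt(3)*a)


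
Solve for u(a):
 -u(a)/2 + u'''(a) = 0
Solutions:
 u(a) = C3*exp(2^(2/3)*a/2) + (C1*sin(2^(2/3)*sqrt(3)*a/4) + C2*cos(2^(2/3)*sqrt(3)*a/4))*exp(-2^(2/3)*a/4)


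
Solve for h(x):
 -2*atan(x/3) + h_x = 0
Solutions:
 h(x) = C1 + 2*x*atan(x/3) - 3*log(x^2 + 9)


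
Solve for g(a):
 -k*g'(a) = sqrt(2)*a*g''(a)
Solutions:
 g(a) = C1 + a^(-sqrt(2)*re(k)/2 + 1)*(C2*sin(sqrt(2)*log(a)*Abs(im(k))/2) + C3*cos(sqrt(2)*log(a)*im(k)/2))


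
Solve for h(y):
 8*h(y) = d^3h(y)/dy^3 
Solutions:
 h(y) = C3*exp(2*y) + (C1*sin(sqrt(3)*y) + C2*cos(sqrt(3)*y))*exp(-y)


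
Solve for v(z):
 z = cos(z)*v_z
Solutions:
 v(z) = C1 + Integral(z/cos(z), z)


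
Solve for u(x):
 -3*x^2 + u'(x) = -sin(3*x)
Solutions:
 u(x) = C1 + x^3 + cos(3*x)/3


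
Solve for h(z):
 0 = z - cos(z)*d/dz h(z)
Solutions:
 h(z) = C1 + Integral(z/cos(z), z)


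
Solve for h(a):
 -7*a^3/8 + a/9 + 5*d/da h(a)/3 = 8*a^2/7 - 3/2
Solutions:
 h(a) = C1 + 21*a^4/160 + 8*a^3/35 - a^2/30 - 9*a/10


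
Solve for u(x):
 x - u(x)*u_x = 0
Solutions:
 u(x) = -sqrt(C1 + x^2)
 u(x) = sqrt(C1 + x^2)


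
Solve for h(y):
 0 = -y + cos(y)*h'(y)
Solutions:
 h(y) = C1 + Integral(y/cos(y), y)


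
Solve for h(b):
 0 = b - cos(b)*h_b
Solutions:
 h(b) = C1 + Integral(b/cos(b), b)


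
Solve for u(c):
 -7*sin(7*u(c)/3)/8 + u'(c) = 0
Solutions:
 -7*c/8 + 3*log(cos(7*u(c)/3) - 1)/14 - 3*log(cos(7*u(c)/3) + 1)/14 = C1


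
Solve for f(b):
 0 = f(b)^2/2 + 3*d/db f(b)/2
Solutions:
 f(b) = 3/(C1 + b)


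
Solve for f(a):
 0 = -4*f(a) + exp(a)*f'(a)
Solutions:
 f(a) = C1*exp(-4*exp(-a))


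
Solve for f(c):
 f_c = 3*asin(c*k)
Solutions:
 f(c) = C1 + 3*Piecewise((c*asin(c*k) + sqrt(-c^2*k^2 + 1)/k, Ne(k, 0)), (0, True))


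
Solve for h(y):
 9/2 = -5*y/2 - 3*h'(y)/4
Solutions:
 h(y) = C1 - 5*y^2/3 - 6*y


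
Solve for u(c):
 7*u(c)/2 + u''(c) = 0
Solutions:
 u(c) = C1*sin(sqrt(14)*c/2) + C2*cos(sqrt(14)*c/2)


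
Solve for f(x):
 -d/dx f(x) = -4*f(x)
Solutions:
 f(x) = C1*exp(4*x)


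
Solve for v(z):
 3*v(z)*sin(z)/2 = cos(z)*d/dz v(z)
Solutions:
 v(z) = C1/cos(z)^(3/2)


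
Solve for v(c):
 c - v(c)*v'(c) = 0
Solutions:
 v(c) = -sqrt(C1 + c^2)
 v(c) = sqrt(C1 + c^2)


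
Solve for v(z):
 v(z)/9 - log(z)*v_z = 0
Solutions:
 v(z) = C1*exp(li(z)/9)


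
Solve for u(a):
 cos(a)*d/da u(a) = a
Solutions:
 u(a) = C1 + Integral(a/cos(a), a)


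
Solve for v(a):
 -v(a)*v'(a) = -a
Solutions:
 v(a) = -sqrt(C1 + a^2)
 v(a) = sqrt(C1 + a^2)


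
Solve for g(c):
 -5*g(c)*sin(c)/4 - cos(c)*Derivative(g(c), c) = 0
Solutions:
 g(c) = C1*cos(c)^(5/4)


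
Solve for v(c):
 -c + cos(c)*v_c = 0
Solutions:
 v(c) = C1 + Integral(c/cos(c), c)


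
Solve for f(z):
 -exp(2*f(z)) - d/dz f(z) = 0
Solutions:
 f(z) = log(-sqrt(-1/(C1 - z))) - log(2)/2
 f(z) = log(-1/(C1 - z))/2 - log(2)/2


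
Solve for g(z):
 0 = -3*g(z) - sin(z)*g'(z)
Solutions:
 g(z) = C1*(cos(z) + 1)^(3/2)/(cos(z) - 1)^(3/2)


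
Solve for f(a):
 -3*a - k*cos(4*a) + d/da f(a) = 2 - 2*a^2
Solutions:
 f(a) = C1 - 2*a^3/3 + 3*a^2/2 + 2*a + k*sin(4*a)/4


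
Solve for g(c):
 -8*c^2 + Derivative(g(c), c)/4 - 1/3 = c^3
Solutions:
 g(c) = C1 + c^4 + 32*c^3/3 + 4*c/3


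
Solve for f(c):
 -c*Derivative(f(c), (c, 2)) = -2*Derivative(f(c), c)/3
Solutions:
 f(c) = C1 + C2*c^(5/3)


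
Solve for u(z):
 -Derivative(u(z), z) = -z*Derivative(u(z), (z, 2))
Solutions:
 u(z) = C1 + C2*z^2


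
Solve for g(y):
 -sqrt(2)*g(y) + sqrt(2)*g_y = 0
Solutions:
 g(y) = C1*exp(y)


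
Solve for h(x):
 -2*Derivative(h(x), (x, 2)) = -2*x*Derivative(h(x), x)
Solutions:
 h(x) = C1 + C2*erfi(sqrt(2)*x/2)


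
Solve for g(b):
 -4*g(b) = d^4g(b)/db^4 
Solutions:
 g(b) = (C1*sin(b) + C2*cos(b))*exp(-b) + (C3*sin(b) + C4*cos(b))*exp(b)


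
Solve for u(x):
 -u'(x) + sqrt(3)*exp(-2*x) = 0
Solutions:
 u(x) = C1 - sqrt(3)*exp(-2*x)/2


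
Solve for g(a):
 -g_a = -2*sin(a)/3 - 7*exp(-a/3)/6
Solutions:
 g(a) = C1 - 2*cos(a)/3 - 7*exp(-a/3)/2


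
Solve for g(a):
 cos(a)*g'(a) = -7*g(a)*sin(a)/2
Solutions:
 g(a) = C1*cos(a)^(7/2)


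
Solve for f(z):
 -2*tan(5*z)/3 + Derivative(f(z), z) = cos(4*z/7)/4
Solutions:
 f(z) = C1 - 2*log(cos(5*z))/15 + 7*sin(4*z/7)/16


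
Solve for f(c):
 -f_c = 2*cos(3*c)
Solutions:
 f(c) = C1 - 2*sin(3*c)/3


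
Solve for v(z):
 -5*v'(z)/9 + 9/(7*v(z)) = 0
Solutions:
 v(z) = -sqrt(C1 + 5670*z)/35
 v(z) = sqrt(C1 + 5670*z)/35


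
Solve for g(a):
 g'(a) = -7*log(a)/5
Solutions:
 g(a) = C1 - 7*a*log(a)/5 + 7*a/5


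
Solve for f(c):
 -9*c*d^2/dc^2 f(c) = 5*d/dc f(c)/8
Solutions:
 f(c) = C1 + C2*c^(67/72)


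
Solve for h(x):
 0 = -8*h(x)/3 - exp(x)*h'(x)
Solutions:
 h(x) = C1*exp(8*exp(-x)/3)


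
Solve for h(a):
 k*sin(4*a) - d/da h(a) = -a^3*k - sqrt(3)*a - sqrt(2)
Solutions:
 h(a) = C1 + a^4*k/4 + sqrt(3)*a^2/2 + sqrt(2)*a - k*cos(4*a)/4


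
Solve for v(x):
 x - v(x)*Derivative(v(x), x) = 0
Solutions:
 v(x) = -sqrt(C1 + x^2)
 v(x) = sqrt(C1 + x^2)


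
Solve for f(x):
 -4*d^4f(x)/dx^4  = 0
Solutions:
 f(x) = C1 + C2*x + C3*x^2 + C4*x^3


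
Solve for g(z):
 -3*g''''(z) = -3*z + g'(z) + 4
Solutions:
 g(z) = C1 + C4*exp(-3^(2/3)*z/3) + 3*z^2/2 - 4*z + (C2*sin(3^(1/6)*z/2) + C3*cos(3^(1/6)*z/2))*exp(3^(2/3)*z/6)


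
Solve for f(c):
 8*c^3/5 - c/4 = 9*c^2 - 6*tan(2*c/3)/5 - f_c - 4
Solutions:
 f(c) = C1 - 2*c^4/5 + 3*c^3 + c^2/8 - 4*c + 9*log(cos(2*c/3))/5


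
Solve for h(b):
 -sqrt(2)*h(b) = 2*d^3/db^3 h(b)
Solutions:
 h(b) = C3*exp(-2^(5/6)*b/2) + (C1*sin(2^(5/6)*sqrt(3)*b/4) + C2*cos(2^(5/6)*sqrt(3)*b/4))*exp(2^(5/6)*b/4)


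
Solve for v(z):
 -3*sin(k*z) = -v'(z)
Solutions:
 v(z) = C1 - 3*cos(k*z)/k


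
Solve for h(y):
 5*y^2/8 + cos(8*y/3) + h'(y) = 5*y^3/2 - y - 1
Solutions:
 h(y) = C1 + 5*y^4/8 - 5*y^3/24 - y^2/2 - y - 3*sin(8*y/3)/8


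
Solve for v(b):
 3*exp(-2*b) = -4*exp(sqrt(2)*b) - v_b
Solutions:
 v(b) = C1 - 2*sqrt(2)*exp(sqrt(2)*b) + 3*exp(-2*b)/2


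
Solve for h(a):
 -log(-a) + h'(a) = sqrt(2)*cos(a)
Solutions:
 h(a) = C1 + a*log(-a) - a + sqrt(2)*sin(a)


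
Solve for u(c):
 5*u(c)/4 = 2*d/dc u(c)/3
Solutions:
 u(c) = C1*exp(15*c/8)


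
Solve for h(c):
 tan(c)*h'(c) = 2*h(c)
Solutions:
 h(c) = C1*sin(c)^2


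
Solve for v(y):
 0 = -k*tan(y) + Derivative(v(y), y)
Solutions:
 v(y) = C1 - k*log(cos(y))


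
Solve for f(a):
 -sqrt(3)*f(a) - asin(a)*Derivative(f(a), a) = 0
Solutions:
 f(a) = C1*exp(-sqrt(3)*Integral(1/asin(a), a))


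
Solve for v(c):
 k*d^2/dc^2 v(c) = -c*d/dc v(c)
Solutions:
 v(c) = C1 + C2*sqrt(k)*erf(sqrt(2)*c*sqrt(1/k)/2)


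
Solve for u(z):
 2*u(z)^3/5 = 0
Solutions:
 u(z) = 0


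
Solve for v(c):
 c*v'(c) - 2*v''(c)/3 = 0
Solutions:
 v(c) = C1 + C2*erfi(sqrt(3)*c/2)


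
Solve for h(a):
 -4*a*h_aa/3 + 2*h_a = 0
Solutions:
 h(a) = C1 + C2*a^(5/2)


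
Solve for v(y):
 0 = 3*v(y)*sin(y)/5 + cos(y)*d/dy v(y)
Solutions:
 v(y) = C1*cos(y)^(3/5)


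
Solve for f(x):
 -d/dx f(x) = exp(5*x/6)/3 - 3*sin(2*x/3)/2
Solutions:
 f(x) = C1 - 2*exp(5*x/6)/5 - 9*cos(2*x/3)/4


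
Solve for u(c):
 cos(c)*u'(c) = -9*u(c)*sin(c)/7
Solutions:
 u(c) = C1*cos(c)^(9/7)


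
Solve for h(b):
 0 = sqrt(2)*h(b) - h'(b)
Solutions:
 h(b) = C1*exp(sqrt(2)*b)


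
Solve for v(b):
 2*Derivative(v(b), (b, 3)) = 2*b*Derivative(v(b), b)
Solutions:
 v(b) = C1 + Integral(C2*airyai(b) + C3*airybi(b), b)


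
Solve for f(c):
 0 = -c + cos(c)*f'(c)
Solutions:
 f(c) = C1 + Integral(c/cos(c), c)


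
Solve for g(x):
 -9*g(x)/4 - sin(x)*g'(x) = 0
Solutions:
 g(x) = C1*(cos(x) + 1)^(9/8)/(cos(x) - 1)^(9/8)


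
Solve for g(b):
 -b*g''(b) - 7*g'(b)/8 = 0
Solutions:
 g(b) = C1 + C2*b^(1/8)


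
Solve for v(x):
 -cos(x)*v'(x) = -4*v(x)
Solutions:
 v(x) = C1*(sin(x)^2 + 2*sin(x) + 1)/(sin(x)^2 - 2*sin(x) + 1)


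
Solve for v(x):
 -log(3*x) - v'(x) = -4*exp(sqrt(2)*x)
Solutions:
 v(x) = C1 - x*log(x) + x*(1 - log(3)) + 2*sqrt(2)*exp(sqrt(2)*x)


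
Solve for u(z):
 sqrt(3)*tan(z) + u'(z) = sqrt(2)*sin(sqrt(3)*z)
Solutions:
 u(z) = C1 + sqrt(3)*log(cos(z)) - sqrt(6)*cos(sqrt(3)*z)/3


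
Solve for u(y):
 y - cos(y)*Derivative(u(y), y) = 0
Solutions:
 u(y) = C1 + Integral(y/cos(y), y)


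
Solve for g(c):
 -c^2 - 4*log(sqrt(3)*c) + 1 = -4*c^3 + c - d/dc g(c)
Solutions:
 g(c) = C1 - c^4 + c^3/3 + c^2/2 + 4*c*log(c) - 5*c + c*log(9)


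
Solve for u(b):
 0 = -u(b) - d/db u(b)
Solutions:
 u(b) = C1*exp(-b)


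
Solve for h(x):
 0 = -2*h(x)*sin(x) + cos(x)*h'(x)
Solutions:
 h(x) = C1/cos(x)^2


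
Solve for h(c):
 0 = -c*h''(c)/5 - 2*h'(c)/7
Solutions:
 h(c) = C1 + C2/c^(3/7)


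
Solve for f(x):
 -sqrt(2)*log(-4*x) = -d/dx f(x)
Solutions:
 f(x) = C1 + sqrt(2)*x*log(-x) + sqrt(2)*x*(-1 + 2*log(2))


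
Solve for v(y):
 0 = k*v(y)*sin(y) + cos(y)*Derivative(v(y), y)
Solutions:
 v(y) = C1*exp(k*log(cos(y)))


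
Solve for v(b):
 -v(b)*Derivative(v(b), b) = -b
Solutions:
 v(b) = -sqrt(C1 + b^2)
 v(b) = sqrt(C1 + b^2)


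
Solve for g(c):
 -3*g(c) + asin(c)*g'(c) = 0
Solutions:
 g(c) = C1*exp(3*Integral(1/asin(c), c))


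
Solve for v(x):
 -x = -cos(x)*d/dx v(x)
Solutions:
 v(x) = C1 + Integral(x/cos(x), x)


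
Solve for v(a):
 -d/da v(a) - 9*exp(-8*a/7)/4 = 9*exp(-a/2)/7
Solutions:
 v(a) = C1 + 18*exp(-a/2)/7 + 63*exp(-8*a/7)/32


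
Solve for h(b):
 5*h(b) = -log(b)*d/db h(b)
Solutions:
 h(b) = C1*exp(-5*li(b))


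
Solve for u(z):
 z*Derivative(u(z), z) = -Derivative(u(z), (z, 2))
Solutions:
 u(z) = C1 + C2*erf(sqrt(2)*z/2)


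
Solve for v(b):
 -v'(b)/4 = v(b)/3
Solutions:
 v(b) = C1*exp(-4*b/3)


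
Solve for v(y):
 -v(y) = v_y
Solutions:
 v(y) = C1*exp(-y)


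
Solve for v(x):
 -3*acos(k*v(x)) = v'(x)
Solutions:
 Integral(1/acos(_y*k), (_y, v(x))) = C1 - 3*x


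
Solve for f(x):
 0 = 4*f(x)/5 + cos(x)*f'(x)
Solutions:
 f(x) = C1*(sin(x) - 1)^(2/5)/(sin(x) + 1)^(2/5)


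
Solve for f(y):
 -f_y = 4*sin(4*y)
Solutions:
 f(y) = C1 + cos(4*y)


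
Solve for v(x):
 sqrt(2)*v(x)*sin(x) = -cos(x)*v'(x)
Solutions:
 v(x) = C1*cos(x)^(sqrt(2))


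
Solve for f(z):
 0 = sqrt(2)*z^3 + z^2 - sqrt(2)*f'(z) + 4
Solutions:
 f(z) = C1 + z^4/4 + sqrt(2)*z^3/6 + 2*sqrt(2)*z


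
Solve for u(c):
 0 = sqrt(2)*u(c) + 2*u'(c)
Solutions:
 u(c) = C1*exp(-sqrt(2)*c/2)


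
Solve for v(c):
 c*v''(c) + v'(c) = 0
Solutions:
 v(c) = C1 + C2*log(c)


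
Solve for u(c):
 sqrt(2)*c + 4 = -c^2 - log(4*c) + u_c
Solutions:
 u(c) = C1 + c^3/3 + sqrt(2)*c^2/2 + c*log(c) + c*log(4) + 3*c


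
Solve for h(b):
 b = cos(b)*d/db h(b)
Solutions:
 h(b) = C1 + Integral(b/cos(b), b)


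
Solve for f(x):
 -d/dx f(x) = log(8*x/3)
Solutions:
 f(x) = C1 - x*log(x) + x*log(3/8) + x


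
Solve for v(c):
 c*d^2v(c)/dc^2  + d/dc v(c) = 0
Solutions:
 v(c) = C1 + C2*log(c)


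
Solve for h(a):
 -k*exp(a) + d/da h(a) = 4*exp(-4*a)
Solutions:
 h(a) = C1 + k*exp(a) - exp(-4*a)


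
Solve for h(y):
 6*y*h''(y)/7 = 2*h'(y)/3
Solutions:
 h(y) = C1 + C2*y^(16/9)


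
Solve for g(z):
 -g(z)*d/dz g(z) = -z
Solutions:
 g(z) = -sqrt(C1 + z^2)
 g(z) = sqrt(C1 + z^2)


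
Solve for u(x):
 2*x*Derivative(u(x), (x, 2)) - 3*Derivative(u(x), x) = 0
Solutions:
 u(x) = C1 + C2*x^(5/2)


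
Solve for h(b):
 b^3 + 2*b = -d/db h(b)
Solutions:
 h(b) = C1 - b^4/4 - b^2
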